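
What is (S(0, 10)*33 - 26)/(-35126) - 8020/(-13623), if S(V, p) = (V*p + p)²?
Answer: 118554409/239260749 ≈ 0.49550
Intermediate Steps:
S(V, p) = (p + V*p)²
(S(0, 10)*33 - 26)/(-35126) - 8020/(-13623) = ((10²*(1 + 0)²)*33 - 26)/(-35126) - 8020/(-13623) = ((100*1²)*33 - 26)*(-1/35126) - 8020*(-1/13623) = ((100*1)*33 - 26)*(-1/35126) + 8020/13623 = (100*33 - 26)*(-1/35126) + 8020/13623 = (3300 - 26)*(-1/35126) + 8020/13623 = 3274*(-1/35126) + 8020/13623 = -1637/17563 + 8020/13623 = 118554409/239260749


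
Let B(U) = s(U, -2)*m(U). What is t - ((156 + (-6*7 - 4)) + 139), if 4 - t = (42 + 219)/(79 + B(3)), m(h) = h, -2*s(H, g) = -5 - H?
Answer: -22556/91 ≈ -247.87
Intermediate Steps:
s(H, g) = 5/2 + H/2 (s(H, g) = -(-5 - H)/2 = 5/2 + H/2)
B(U) = U*(5/2 + U/2) (B(U) = (5/2 + U/2)*U = U*(5/2 + U/2))
t = 103/91 (t = 4 - (42 + 219)/(79 + (½)*3*(5 + 3)) = 4 - 261/(79 + (½)*3*8) = 4 - 261/(79 + 12) = 4 - 261/91 = 103/91 ≈ 1.1319)
t - ((156 + (-6*7 - 4)) + 139) = 103/91 - ((156 + (-6*7 - 4)) + 139) = 103/91 - ((156 + (-42 - 4)) + 139) = 103/91 - ((156 - 46) + 139) = 103/91 - (110 + 139) = 103/91 - 1*249 = 103/91 - 249 = -22556/91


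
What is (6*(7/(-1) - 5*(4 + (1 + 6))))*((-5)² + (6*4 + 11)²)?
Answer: -465000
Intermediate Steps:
(6*(7/(-1) - 5*(4 + (1 + 6))))*((-5)² + (6*4 + 11)²) = (6*(7*(-1) - 5*(4 + 7)))*(25 + (24 + 11)²) = (6*(-7 - 5*11))*(25 + 35²) = (6*(-7 - 55))*(25 + 1225) = (6*(-62))*1250 = -372*1250 = -465000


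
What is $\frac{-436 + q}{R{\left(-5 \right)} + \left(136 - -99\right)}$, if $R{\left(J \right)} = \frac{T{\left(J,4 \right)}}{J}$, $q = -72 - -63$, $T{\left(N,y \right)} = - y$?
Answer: $- \frac{2225}{1179} \approx -1.8872$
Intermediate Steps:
$q = -9$ ($q = -72 + 63 = -9$)
$R{\left(J \right)} = - \frac{4}{J}$ ($R{\left(J \right)} = \frac{\left(-1\right) 4}{J} = - \frac{4}{J}$)
$\frac{-436 + q}{R{\left(-5 \right)} + \left(136 - -99\right)} = \frac{-436 - 9}{- \frac{4}{-5} + \left(136 - -99\right)} = - \frac{445}{\left(-4\right) \left(- \frac{1}{5}\right) + \left(136 + 99\right)} = - \frac{445}{\frac{4}{5} + 235} = - \frac{445}{\frac{1179}{5}} = \left(-445\right) \frac{5}{1179} = - \frac{2225}{1179}$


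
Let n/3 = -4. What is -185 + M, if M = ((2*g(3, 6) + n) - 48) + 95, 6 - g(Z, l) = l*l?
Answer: -210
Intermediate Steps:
n = -12 (n = 3*(-4) = -12)
g(Z, l) = 6 - l**2 (g(Z, l) = 6 - l*l = 6 - l**2)
M = -25 (M = ((2*(6 - 1*6**2) - 12) - 48) + 95 = ((2*(6 - 1*36) - 12) - 48) + 95 = ((2*(6 - 36) - 12) - 48) + 95 = ((2*(-30) - 12) - 48) + 95 = ((-60 - 12) - 48) + 95 = (-72 - 48) + 95 = -120 + 95 = -25)
-185 + M = -185 - 25 = -210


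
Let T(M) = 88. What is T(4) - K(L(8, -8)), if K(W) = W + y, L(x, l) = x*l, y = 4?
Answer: 148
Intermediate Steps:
L(x, l) = l*x
K(W) = 4 + W (K(W) = W + 4 = 4 + W)
T(4) - K(L(8, -8)) = 88 - (4 - 8*8) = 88 - (4 - 64) = 88 - 1*(-60) = 88 + 60 = 148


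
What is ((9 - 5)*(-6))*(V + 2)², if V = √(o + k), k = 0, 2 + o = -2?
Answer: -192*I ≈ -192.0*I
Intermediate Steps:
o = -4 (o = -2 - 2 = -4)
V = 2*I (V = √(-4 + 0) = √(-4) = 2*I ≈ 2.0*I)
((9 - 5)*(-6))*(V + 2)² = ((9 - 5)*(-6))*(2*I + 2)² = (4*(-6))*(2 + 2*I)² = -24*(2 + 2*I)²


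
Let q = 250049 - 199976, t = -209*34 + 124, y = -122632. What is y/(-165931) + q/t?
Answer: -7452446339/1158530242 ≈ -6.4327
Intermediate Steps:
t = -6982 (t = -7106 + 124 = -6982)
q = 50073
y/(-165931) + q/t = -122632/(-165931) + 50073/(-6982) = -122632*(-1/165931) + 50073*(-1/6982) = 122632/165931 - 50073/6982 = -7452446339/1158530242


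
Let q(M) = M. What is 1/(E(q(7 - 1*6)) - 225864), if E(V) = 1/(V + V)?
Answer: -2/451727 ≈ -4.4274e-6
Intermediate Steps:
E(V) = 1/(2*V)
1/(E(q(7 - 1*6)) - 225864) = 1/(1/(2*(7 - 1*6)) - 225864) = 1/(1/(2*(7 - 6)) - 225864) = 1/((½)/1 - 225864) = 1/((½)*1 - 225864) = 1/(½ - 225864) = 1/(-451727/2) = -2/451727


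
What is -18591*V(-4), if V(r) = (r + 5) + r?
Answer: 55773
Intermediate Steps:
V(r) = 5 + 2*r (V(r) = (5 + r) + r = 5 + 2*r)
-18591*V(-4) = -18591*(5 + 2*(-4)) = -18591*(5 - 8) = -18591*(-3) = 55773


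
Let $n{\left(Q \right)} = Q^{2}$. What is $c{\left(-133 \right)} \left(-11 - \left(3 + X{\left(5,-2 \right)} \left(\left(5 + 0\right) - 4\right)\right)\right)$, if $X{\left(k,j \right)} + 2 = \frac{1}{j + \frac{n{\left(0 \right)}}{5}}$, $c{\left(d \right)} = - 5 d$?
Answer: $- \frac{15295}{2} \approx -7647.5$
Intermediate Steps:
$X{\left(k,j \right)} = -2 + \frac{1}{j}$ ($X{\left(k,j \right)} = -2 + \frac{1}{j + \frac{0^{2}}{5}} = -2 + \frac{1}{j + 0 \cdot \frac{1}{5}} = -2 + \frac{1}{j + 0} = -2 + \frac{1}{j}$)
$c{\left(-133 \right)} \left(-11 - \left(3 + X{\left(5,-2 \right)} \left(\left(5 + 0\right) - 4\right)\right)\right) = \left(-5\right) \left(-133\right) \left(-11 - \left(3 + \left(-2 + \frac{1}{-2}\right) \left(\left(5 + 0\right) - 4\right)\right)\right) = 665 \left(-11 - \left(3 + \left(-2 - \frac{1}{2}\right) \left(5 - 4\right)\right)\right) = 665 \left(-11 - \left(3 - \frac{5}{2}\right)\right) = 665 \left(-11 - \frac{1}{2}\right) = 665 \left(- \frac{23}{2}\right) = - \frac{15295}{2}$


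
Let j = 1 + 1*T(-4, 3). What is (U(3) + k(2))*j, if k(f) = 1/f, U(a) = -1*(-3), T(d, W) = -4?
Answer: -21/2 ≈ -10.500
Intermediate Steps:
U(a) = 3
j = -3 (j = 1 + 1*(-4) = 1 - 4 = -3)
(U(3) + k(2))*j = (3 + 1/2)*(-3) = (7/2)*(-3) = -21/2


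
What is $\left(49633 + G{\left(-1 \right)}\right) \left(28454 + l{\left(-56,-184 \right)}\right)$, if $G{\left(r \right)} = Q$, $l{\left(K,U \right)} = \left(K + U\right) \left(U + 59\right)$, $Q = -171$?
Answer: $2891251748$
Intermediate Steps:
$l{\left(K,U \right)} = \left(59 + U\right) \left(K + U\right)$ ($l{\left(K,U \right)} = \left(K + U\right) \left(59 + U\right) = \left(59 + U\right) \left(K + U\right)$)
$G{\left(r \right)} = -171$
$\left(49633 + G{\left(-1 \right)}\right) \left(28454 + l{\left(-56,-184 \right)}\right) = \left(49633 - 171\right) \left(28454 + \left(\left(-184\right)^{2} + 59 \left(-56\right) + 59 \left(-184\right) - -10304\right)\right) = 49462 \left(28454 + \left(33856 - 3304 - 10856 + 10304\right)\right) = 49462 \left(28454 + 30000\right) = 49462 \cdot 58454 = 2891251748$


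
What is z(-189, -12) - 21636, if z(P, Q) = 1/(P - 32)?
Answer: -4781557/221 ≈ -21636.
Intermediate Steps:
z(P, Q) = 1/(-32 + P)
z(-189, -12) - 21636 = 1/(-32 - 189) - 21636 = 1/(-221) - 21636 = -1/221 - 21636 = -4781557/221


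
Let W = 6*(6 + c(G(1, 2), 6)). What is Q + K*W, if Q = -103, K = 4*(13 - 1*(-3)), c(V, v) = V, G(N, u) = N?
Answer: 2585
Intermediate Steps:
K = 64 (K = 4*(13 + 3) = 4*16 = 64)
W = 42 (W = 6*(6 + 1) = 6*7 = 42)
Q + K*W = -103 + 64*42 = -103 + 2688 = 2585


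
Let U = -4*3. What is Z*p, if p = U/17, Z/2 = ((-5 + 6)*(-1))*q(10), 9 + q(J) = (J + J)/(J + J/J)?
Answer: -1896/187 ≈ -10.139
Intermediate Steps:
q(J) = -9 + 2*J/(1 + J) (q(J) = -9 + (J + J)/(J + J/J) = -9 + (2*J)/(J + 1) = -9 + (2*J)/(1 + J) = -9 + 2*J/(1 + J))
U = -12
Z = 158/11 (Z = 2*(((-5 + 6)*(-1))*((-9 - 7*10)/(1 + 10))) = 2*((1*(-1))*((-9 - 70)/11)) = 2*(-(-79)/11) = 2*(-1*(-79/11)) = 2*(79/11) = 158/11 ≈ 14.364)
p = -12/17 ≈ -0.70588
Z*p = (158/11)*(-12/17) = -1896/187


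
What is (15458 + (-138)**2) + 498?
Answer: 35000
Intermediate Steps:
(15458 + (-138)**2) + 498 = (15458 + 19044) + 498 = 34502 + 498 = 35000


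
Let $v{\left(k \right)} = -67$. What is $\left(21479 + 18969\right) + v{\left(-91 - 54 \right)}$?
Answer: $40381$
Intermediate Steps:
$\left(21479 + 18969\right) + v{\left(-91 - 54 \right)} = \left(21479 + 18969\right) - 67 = 40448 - 67 = 40381$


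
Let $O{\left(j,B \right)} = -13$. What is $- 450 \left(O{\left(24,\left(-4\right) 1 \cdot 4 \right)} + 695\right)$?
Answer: $-306900$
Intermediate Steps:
$- 450 \left(O{\left(24,\left(-4\right) 1 \cdot 4 \right)} + 695\right) = - 450 \left(-13 + 695\right) = \left(-450\right) 682 = -306900$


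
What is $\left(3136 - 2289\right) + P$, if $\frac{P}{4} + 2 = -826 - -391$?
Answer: $-901$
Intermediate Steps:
$P = -1748$ ($P = -8 + 4 \left(-826 - -391\right) = -8 + 4 \left(-826 + 391\right) = -8 + 4 \left(-435\right) = -8 - 1740 = -1748$)
$\left(3136 - 2289\right) + P = \left(3136 - 2289\right) - 1748 = 847 - 1748 = -901$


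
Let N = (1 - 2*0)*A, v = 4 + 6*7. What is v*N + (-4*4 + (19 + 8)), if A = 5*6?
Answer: 1391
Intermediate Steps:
A = 30
v = 46 (v = 4 + 42 = 46)
N = 30 (N = (1 - 2*0)*30 = (1 + 0)*30 = 1*30 = 30)
v*N + (-4*4 + (19 + 8)) = 46*30 + (-4*4 + (19 + 8)) = 1380 + (-16 + 27) = 1380 + 11 = 1391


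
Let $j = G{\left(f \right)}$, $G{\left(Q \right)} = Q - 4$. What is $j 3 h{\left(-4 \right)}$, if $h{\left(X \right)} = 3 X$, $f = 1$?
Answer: $108$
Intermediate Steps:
$G{\left(Q \right)} = -4 + Q$
$j = -3$ ($j = -4 + 1 = -3$)
$j 3 h{\left(-4 \right)} = \left(-3\right) 3 \cdot 3 \left(-4\right) = \left(-9\right) \left(-12\right) = 108$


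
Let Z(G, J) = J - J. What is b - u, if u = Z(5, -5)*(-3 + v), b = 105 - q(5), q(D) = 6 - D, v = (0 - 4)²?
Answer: 104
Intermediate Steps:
v = 16 (v = (-4)² = 16)
Z(G, J) = 0
b = 104 (b = 105 - (6 - 1*5) = 105 - (6 - 5) = 105 - 1*1 = 105 - 1 = 104)
u = 0 (u = 0*(-3 + 16) = 0*13 = 0)
b - u = 104 - 1*0 = 104 + 0 = 104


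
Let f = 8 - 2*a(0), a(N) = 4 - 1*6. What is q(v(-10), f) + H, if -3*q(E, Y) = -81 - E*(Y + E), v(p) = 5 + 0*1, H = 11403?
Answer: 34375/3 ≈ 11458.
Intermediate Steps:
a(N) = -2 (a(N) = 4 - 6 = -2)
v(p) = 5 (v(p) = 5 + 0 = 5)
f = 12 (f = 8 - 2*(-2) = 8 + 4 = 12)
q(E, Y) = 27 + E*(E + Y)/3 (q(E, Y) = -(-81 - E*(Y + E))/3 = -(-81 - E*(E + Y))/3 = 27 + E*(E + Y)/3)
q(v(-10), f) + H = (27 + (⅓)*5² + (⅓)*5*12) + 11403 = (27 + (⅓)*25 + 20) + 11403 = (27 + 25/3 + 20) + 11403 = 166/3 + 11403 = 34375/3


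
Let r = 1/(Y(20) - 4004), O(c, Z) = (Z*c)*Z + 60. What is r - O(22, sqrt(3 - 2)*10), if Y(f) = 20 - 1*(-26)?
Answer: -8945081/3958 ≈ -2260.0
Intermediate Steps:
Y(f) = 46 (Y(f) = 20 + 26 = 46)
O(c, Z) = 60 + c*Z**2 (O(c, Z) = c*Z**2 + 60 = 60 + c*Z**2)
r = -1/3958 (r = 1/(46 - 4004) = 1/(-3958) = -1/3958 ≈ -0.00025265)
r - O(22, sqrt(3 - 2)*10) = -1/3958 - (60 + 22*(sqrt(3 - 2)*10)**2) = -1/3958 - (60 + 22*(sqrt(1)*10)**2) = -1/3958 - (60 + 22*(1*10)**2) = -1/3958 - (60 + 22*10**2) = -1/3958 - (60 + 22*100) = -1/3958 - (60 + 2200) = -1/3958 - 1*2260 = -1/3958 - 2260 = -8945081/3958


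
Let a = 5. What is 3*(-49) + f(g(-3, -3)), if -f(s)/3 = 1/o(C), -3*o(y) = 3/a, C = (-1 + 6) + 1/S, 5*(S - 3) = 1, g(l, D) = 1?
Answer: -132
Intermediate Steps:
S = 16/5 (S = 3 + (1/5)*1 = 3 + 1/5 = 16/5 ≈ 3.2000)
C = 85/16 (C = (-1 + 6) + 1/(16/5) = 5 + 5/16 = 85/16 ≈ 5.3125)
o(y) = -1/5
f(s) = 15 (f(s) = -3/(-1/5) = -3*(-5) = 15)
3*(-49) + f(g(-3, -3)) = 3*(-49) + 15 = -147 + 15 = -132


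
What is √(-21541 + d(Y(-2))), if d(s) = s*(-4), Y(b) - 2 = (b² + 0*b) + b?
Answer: I*√21557 ≈ 146.82*I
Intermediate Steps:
Y(b) = 2 + b + b² (Y(b) = 2 + ((b² + 0*b) + b) = 2 + ((b² + 0) + b) = 2 + (b² + b) = 2 + (b + b²) = 2 + b + b²)
d(s) = -4*s
√(-21541 + d(Y(-2))) = √(-21541 - 4*(2 - 2 + (-2)²)) = √(-21541 - 4*(2 - 2 + 4)) = √(-21541 - 4*4) = √(-21541 - 16) = √(-21557) = I*√21557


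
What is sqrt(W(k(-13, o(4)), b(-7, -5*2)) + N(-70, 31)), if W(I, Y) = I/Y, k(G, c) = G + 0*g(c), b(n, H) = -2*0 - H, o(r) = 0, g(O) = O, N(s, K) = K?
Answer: 3*sqrt(330)/10 ≈ 5.4498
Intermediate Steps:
b(n, H) = -H (b(n, H) = 0 - H = -H)
k(G, c) = G (k(G, c) = G + 0*c = G + 0 = G)
sqrt(W(k(-13, o(4)), b(-7, -5*2)) + N(-70, 31)) = sqrt(-13/((-(-5)*2)) + 31) = sqrt(-13/((-1*(-10))) + 31) = sqrt(-13/10 + 31) = sqrt(297/10) = 3*sqrt(330)/10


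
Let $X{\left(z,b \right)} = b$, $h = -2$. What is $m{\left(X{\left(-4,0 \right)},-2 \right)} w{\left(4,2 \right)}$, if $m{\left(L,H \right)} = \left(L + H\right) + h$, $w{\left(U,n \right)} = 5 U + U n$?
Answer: $-112$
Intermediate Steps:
$m{\left(L,H \right)} = -2 + H + L$ ($m{\left(L,H \right)} = \left(L + H\right) - 2 = \left(H + L\right) - 2 = -2 + H + L$)
$m{\left(X{\left(-4,0 \right)},-2 \right)} w{\left(4,2 \right)} = \left(-2 - 2 + 0\right) 4 \left(5 + 2\right) = - 4 \cdot 4 \cdot 7 = \left(-4\right) 28 = -112$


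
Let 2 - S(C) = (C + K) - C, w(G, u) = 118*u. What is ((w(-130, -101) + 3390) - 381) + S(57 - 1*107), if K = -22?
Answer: -8885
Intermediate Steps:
S(C) = 24 (S(C) = 2 - ((C - 22) - C) = 2 - ((-22 + C) - C) = 2 - 1*(-22) = 2 + 22 = 24)
((w(-130, -101) + 3390) - 381) + S(57 - 1*107) = ((118*(-101) + 3390) - 381) + 24 = ((-11918 + 3390) - 381) + 24 = (-8528 - 381) + 24 = -8909 + 24 = -8885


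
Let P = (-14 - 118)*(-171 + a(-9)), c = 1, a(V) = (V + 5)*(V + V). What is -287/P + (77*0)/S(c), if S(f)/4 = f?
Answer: -287/13068 ≈ -0.021962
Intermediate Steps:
a(V) = 2*V*(5 + V) (a(V) = (5 + V)*(2*V) = 2*V*(5 + V))
S(f) = 4*f
P = 13068 (P = (-14 - 118)*(-171 + 2*(-9)*(5 - 9)) = -132*(-171 + 2*(-9)*(-4)) = -132*(-171 + 72) = -132*(-99) = 13068)
-287/P + (77*0)/S(c) = -287/13068 + (77*0)/((4*1)) = -287*1/13068 + 0/4 = -287/13068 + 0*(¼) = -287/13068 + 0 = -287/13068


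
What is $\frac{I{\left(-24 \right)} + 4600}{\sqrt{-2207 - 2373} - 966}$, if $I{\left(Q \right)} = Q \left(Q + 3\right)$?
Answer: $- \frac{616308}{117217} - \frac{1276 i \sqrt{1145}}{117217} \approx -5.2578 - 0.36835 i$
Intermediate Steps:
$I{\left(Q \right)} = Q \left(3 + Q\right)$
$\frac{I{\left(-24 \right)} + 4600}{\sqrt{-2207 - 2373} - 966} = \frac{- 24 \left(3 - 24\right) + 4600}{\sqrt{-2207 - 2373} - 966} = \frac{\left(-24\right) \left(-21\right) + 4600}{\sqrt{-4580} - 966} = \frac{504 + 4600}{2 i \sqrt{1145} - 966} = \frac{5104}{-966 + 2 i \sqrt{1145}}$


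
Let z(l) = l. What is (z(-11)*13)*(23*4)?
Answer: -13156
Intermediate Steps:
(z(-11)*13)*(23*4) = (-11*13)*(23*4) = -143*92 = -13156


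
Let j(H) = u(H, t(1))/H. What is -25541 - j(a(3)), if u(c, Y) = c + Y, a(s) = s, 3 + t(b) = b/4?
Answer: -306493/12 ≈ -25541.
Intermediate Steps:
t(b) = -3 + b/4
u(c, Y) = Y + c
j(H) = (-11/4 + H)/H (j(H) = ((-3 + (¼)*1) + H)/H = ((-3 + ¼) + H)/H = (-11/4 + H)/H)
-25541 - j(a(3)) = -25541 - (-11/4 + 3)/3 = -25541 - 1/(3*4) = -25541 - 1*1/12 = -25541 - 1/12 = -306493/12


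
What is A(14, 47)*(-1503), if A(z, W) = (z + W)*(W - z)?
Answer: -3025539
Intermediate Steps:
A(z, W) = (W + z)*(W - z)
A(14, 47)*(-1503) = (47**2 - 1*14**2)*(-1503) = (2209 - 1*196)*(-1503) = (2209 - 196)*(-1503) = 2013*(-1503) = -3025539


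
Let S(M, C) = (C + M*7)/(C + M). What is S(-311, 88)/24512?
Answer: 2089/5466176 ≈ 0.00038217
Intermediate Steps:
S(M, C) = (C + 7*M)/(C + M)
S(-311, 88)/24512 = ((88 + 7*(-311))/(88 - 311))/24512 = ((88 - 2177)/(-223))*(1/24512) = -1/223*(-2089)*(1/24512) = (2089/223)*(1/24512) = 2089/5466176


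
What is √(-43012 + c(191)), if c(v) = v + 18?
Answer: I*√42803 ≈ 206.89*I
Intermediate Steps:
c(v) = 18 + v
√(-43012 + c(191)) = √(-43012 + (18 + 191)) = √(-43012 + 209) = √(-42803) = I*√42803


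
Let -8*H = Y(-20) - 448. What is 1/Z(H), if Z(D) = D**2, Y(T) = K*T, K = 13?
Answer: 4/31329 ≈ 0.00012768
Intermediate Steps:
Y(T) = 13*T
H = 177/2 (H = -(13*(-20) - 448)/8 = -(-260 - 448)/8 = -1/8*(-708) = 177/2 ≈ 88.500)
1/Z(H) = 1/((177/2)**2) = 1/(31329/4) = 4/31329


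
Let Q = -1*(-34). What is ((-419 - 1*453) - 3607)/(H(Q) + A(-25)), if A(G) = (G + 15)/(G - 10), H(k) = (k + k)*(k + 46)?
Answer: -10451/12694 ≈ -0.82330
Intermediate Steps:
Q = 34
H(k) = 2*k*(46 + k) (H(k) = (2*k)*(46 + k) = 2*k*(46 + k))
A(G) = (15 + G)/(-10 + G)
((-419 - 1*453) - 3607)/(H(Q) + A(-25)) = ((-419 - 1*453) - 3607)/(2*34*(46 + 34) + (15 - 25)/(-10 - 25)) = ((-419 - 453) - 3607)/(2*34*80 - 10/(-35)) = (-872 - 3607)/(5440 - 1/35*(-10)) = -4479/(5440 + 2/7) = -4479/38082/7 = -4479*7/38082 = -10451/12694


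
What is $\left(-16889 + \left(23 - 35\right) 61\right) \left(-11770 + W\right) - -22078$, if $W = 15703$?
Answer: $-69281315$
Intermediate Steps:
$\left(-16889 + \left(23 - 35\right) 61\right) \left(-11770 + W\right) - -22078 = \left(-16889 + \left(23 - 35\right) 61\right) \left(-11770 + 15703\right) - -22078 = \left(-16889 - 732\right) 3933 + 22078 = \left(-17621\right) 3933 + 22078 = -69303393 + 22078 = -69281315$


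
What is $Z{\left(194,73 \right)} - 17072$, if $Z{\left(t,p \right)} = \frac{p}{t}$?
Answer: $- \frac{3311895}{194} \approx -17072.0$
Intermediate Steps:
$Z{\left(194,73 \right)} - 17072 = \frac{73}{194} - 17072 = - \frac{3311895}{194}$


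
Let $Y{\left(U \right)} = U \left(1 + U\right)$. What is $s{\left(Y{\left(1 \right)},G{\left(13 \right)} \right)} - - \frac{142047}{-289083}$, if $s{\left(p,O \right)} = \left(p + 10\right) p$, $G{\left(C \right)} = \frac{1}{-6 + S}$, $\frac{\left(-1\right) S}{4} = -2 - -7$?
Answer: $\frac{2265315}{96361} \approx 23.509$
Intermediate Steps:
$S = -20$ ($S = - 4 \left(-2 - -7\right) = - 4 \left(-2 + 7\right) = \left(-4\right) 5 = -20$)
$G{\left(C \right)} = - \frac{1}{26}$ ($G{\left(C \right)} = \frac{1}{-6 - 20} = \frac{1}{-26} = - \frac{1}{26}$)
$s{\left(p,O \right)} = p \left(10 + p\right)$ ($s{\left(p,O \right)} = \left(10 + p\right) p = p \left(10 + p\right)$)
$s{\left(Y{\left(1 \right)},G{\left(13 \right)} \right)} - - \frac{142047}{-289083} = 1 \left(1 + 1\right) \left(10 + 1 \left(1 + 1\right)\right) - - \frac{142047}{-289083} = 1 \cdot 2 \left(10 + 1 \cdot 2\right) - \left(-142047\right) \left(- \frac{1}{289083}\right) = 2 \left(10 + 2\right) - \frac{47349}{96361} = 2 \cdot 12 - \frac{47349}{96361} = 24 - \frac{47349}{96361} = \frac{2265315}{96361}$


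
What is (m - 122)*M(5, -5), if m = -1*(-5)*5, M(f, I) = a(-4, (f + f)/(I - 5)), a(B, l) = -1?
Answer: 97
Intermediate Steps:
M(f, I) = -1
m = 25 (m = 5*5 = 25)
(m - 122)*M(5, -5) = (25 - 122)*(-1) = -97*(-1) = 97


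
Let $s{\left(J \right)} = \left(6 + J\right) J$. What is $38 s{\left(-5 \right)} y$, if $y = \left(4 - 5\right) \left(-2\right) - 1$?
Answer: $-190$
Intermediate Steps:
$y = 1$ ($y = \left(-1\right) \left(-2\right) - 1 = 2 - 1 = 1$)
$s{\left(J \right)} = J \left(6 + J\right)$
$38 s{\left(-5 \right)} y = 38 \left(- 5 \left(6 - 5\right)\right) 1 = 38 \left(\left(-5\right) 1\right) 1 = 38 \left(-5\right) 1 = \left(-190\right) 1 = -190$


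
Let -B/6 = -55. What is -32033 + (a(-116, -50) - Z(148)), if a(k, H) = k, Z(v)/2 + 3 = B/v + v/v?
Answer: -1189530/37 ≈ -32149.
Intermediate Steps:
B = 330 (B = -6*(-55) = 330)
Z(v) = -4 + 660/v (Z(v) = -6 + 2*(330/v + v/v) = -6 + 2*(330/v + 1) = -6 + 2*(1 + 330/v) = -6 + (2 + 660/v) = -4 + 660/v)
-32033 + (a(-116, -50) - Z(148)) = -32033 + (-116 - (-4 + 660/148)) = -32033 + (-116 - (-4 + 660*(1/148))) = -32033 + (-116 - (-4 + 165/37)) = -32033 + (-116 - 1*17/37) = -32033 + (-116 - 17/37) = -32033 - 4309/37 = -1189530/37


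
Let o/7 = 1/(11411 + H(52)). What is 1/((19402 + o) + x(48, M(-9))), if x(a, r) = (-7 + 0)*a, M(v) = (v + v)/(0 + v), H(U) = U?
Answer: 11463/218553565 ≈ 5.2449e-5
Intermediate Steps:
M(v) = 2 (M(v) = (2*v)/v = 2)
o = 7/11463 (o = 7/(11411 + 52) = 7/11463 ≈ 0.00061066)
x(a, r) = -7*a
1/((19402 + o) + x(48, M(-9))) = 1/((19402 + 7/11463) - 7*48) = 1/(222405133/11463 - 336) = 1/(218553565/11463) = 11463/218553565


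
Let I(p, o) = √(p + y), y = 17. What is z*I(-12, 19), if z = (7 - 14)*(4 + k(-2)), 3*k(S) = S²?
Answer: -112*√5/3 ≈ -83.480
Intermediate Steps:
k(S) = S²/3
z = -112/3 (z = (7 - 14)*(4 + (⅓)*(-2)²) = -7*(4 + (⅓)*4) = -7*(4 + 4/3) = -7*16/3 = -112/3 ≈ -37.333)
I(p, o) = √(17 + p) (I(p, o) = √(p + 17) = √(17 + p))
z*I(-12, 19) = -112*√(17 - 12)/3 = -112*√5/3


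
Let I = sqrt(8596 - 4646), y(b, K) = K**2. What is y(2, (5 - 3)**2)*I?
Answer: 80*sqrt(158) ≈ 1005.6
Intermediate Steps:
I = 5*sqrt(158) (I = sqrt(3950) = 5*sqrt(158) ≈ 62.849)
y(2, (5 - 3)**2)*I = ((5 - 3)**2)**2*(5*sqrt(158)) = (2**2)**2*(5*sqrt(158)) = 4**2*(5*sqrt(158)) = 16*(5*sqrt(158)) = 80*sqrt(158)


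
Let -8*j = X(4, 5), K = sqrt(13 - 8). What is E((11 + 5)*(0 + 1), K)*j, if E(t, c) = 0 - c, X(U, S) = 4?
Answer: sqrt(5)/2 ≈ 1.1180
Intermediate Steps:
K = sqrt(5) ≈ 2.2361
E(t, c) = -c
j = -1/2 (j = -1/8*4 = -1/2 ≈ -0.50000)
E((11 + 5)*(0 + 1), K)*j = -sqrt(5)*(-1/2) = sqrt(5)/2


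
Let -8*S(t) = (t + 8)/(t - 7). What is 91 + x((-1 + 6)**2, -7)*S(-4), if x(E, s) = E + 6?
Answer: 2033/22 ≈ 92.409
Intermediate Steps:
S(t) = -(8 + t)/(8*(-7 + t)) (S(t) = -(t + 8)/(8*(t - 7)) = -(8 + t)/(8*(-7 + t)))
x(E, s) = 6 + E
91 + x((-1 + 6)**2, -7)*S(-4) = 91 + (6 + (-1 + 6)**2)*((-8 - 1*(-4))/(8*(-7 - 4))) = 91 + (6 + 5**2)*((1/8)*(-8 + 4)/(-11)) = 91 + (6 + 25)*((1/8)*(-1/11)*(-4)) = 91 + 31*(1/22) = 91 + 31/22 = 2033/22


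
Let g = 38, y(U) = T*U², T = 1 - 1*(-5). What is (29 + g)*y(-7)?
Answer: 19698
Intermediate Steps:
T = 6 (T = 1 + 5 = 6)
y(U) = 6*U²
(29 + g)*y(-7) = (29 + 38)*(6*(-7)²) = 67*(6*49) = 67*294 = 19698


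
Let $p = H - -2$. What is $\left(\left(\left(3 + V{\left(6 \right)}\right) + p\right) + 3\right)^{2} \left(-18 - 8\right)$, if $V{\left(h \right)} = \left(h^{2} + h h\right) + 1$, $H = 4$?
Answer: $-187850$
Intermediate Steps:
$p = 6$ ($p = 4 - -2 = 4 + 2 = 6$)
$V{\left(h \right)} = 1 + 2 h^{2}$ ($V{\left(h \right)} = \left(h^{2} + h^{2}\right) + 1 = 2 h^{2} + 1 = 1 + 2 h^{2}$)
$\left(\left(\left(3 + V{\left(6 \right)}\right) + p\right) + 3\right)^{2} \left(-18 - 8\right) = \left(\left(\left(3 + \left(1 + 2 \cdot 6^{2}\right)\right) + 6\right) + 3\right)^{2} \left(-18 - 8\right) = \left(\left(\left(3 + \left(1 + 2 \cdot 36\right)\right) + 6\right) + 3\right)^{2} \left(-26\right) = \left(\left(\left(3 + \left(1 + 72\right)\right) + 6\right) + 3\right)^{2} \left(-26\right) = \left(\left(\left(3 + 73\right) + 6\right) + 3\right)^{2} \left(-26\right) = \left(\left(76 + 6\right) + 3\right)^{2} \left(-26\right) = \left(82 + 3\right)^{2} \left(-26\right) = 85^{2} \left(-26\right) = 7225 \left(-26\right) = -187850$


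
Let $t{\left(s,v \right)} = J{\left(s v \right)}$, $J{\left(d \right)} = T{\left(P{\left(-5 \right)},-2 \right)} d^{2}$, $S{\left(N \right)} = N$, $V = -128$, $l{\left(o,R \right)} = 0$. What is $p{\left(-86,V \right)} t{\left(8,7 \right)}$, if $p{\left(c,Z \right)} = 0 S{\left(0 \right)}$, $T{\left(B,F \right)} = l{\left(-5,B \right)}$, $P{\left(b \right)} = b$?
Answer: $0$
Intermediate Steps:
$T{\left(B,F \right)} = 0$
$p{\left(c,Z \right)} = 0$ ($p{\left(c,Z \right)} = 0 \cdot 0 = 0$)
$J{\left(d \right)} = 0$ ($J{\left(d \right)} = 0 d^{2} = 0$)
$t{\left(s,v \right)} = 0$
$p{\left(-86,V \right)} t{\left(8,7 \right)} = 0 \cdot 0 = 0$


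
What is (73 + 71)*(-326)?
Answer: -46944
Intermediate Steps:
(73 + 71)*(-326) = 144*(-326) = -46944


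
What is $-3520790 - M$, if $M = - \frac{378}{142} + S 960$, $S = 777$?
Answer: $- \frac{302936221}{71} \approx -4.2667 \cdot 10^{6}$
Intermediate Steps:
$M = \frac{52960131}{71}$ ($M = - \frac{378}{142} + 777 \cdot 960 = \left(-378\right) \frac{1}{142} + 745920 = - \frac{189}{71} + 745920 = \frac{52960131}{71} \approx 7.4592 \cdot 10^{5}$)
$-3520790 - M = -3520790 - \frac{52960131}{71} = - \frac{302936221}{71}$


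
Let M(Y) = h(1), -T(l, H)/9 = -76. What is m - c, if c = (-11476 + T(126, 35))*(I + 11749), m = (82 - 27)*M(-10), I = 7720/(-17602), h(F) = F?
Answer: 1115883452543/8801 ≈ 1.2679e+8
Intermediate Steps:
I = -3860/8801 (I = 7720*(-1/17602) = -3860/8801 ≈ -0.43859)
T(l, H) = 684 (T(l, H) = -9*(-76) = 684)
M(Y) = 1
m = 55 (m = (82 - 27)*1 = 55*1 = 55)
c = -1115882968488/8801 (c = (-11476 + 684)*(-3860/8801 + 11749) = -10792*103399089/8801 = -1115882968488/8801 ≈ -1.2679e+8)
m - c = 55 - 1*(-1115882968488/8801) = 55 + 1115882968488/8801 = 1115883452543/8801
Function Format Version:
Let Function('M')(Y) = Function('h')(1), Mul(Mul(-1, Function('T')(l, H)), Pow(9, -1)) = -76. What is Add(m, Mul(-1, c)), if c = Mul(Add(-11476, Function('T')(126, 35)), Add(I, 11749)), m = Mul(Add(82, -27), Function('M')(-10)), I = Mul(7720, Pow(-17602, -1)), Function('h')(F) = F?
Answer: Rational(1115883452543, 8801) ≈ 1.2679e+8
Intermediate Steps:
I = Rational(-3860, 8801) (I = Mul(7720, Rational(-1, 17602)) = Rational(-3860, 8801) ≈ -0.43859)
Function('T')(l, H) = 684 (Function('T')(l, H) = Mul(-9, -76) = 684)
Function('M')(Y) = 1
m = 55 (m = Mul(Add(82, -27), 1) = Mul(55, 1) = 55)
c = Rational(-1115882968488, 8801) (c = Mul(Add(-11476, 684), Add(Rational(-3860, 8801), 11749)) = Mul(-10792, Rational(103399089, 8801)) = Rational(-1115882968488, 8801) ≈ -1.2679e+8)
Add(m, Mul(-1, c)) = Add(55, Mul(-1, Rational(-1115882968488, 8801))) = Add(55, Rational(1115882968488, 8801)) = Rational(1115883452543, 8801)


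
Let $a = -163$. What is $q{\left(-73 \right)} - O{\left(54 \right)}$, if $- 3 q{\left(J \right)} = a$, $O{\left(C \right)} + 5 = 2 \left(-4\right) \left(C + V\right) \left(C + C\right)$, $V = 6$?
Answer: $\frac{155698}{3} \approx 51899.0$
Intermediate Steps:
$O{\left(C \right)} = -5 - 16 C \left(6 + C\right)$ ($O{\left(C \right)} = -5 + 2 \left(-4\right) \left(C + 6\right) \left(C + C\right) = -5 - 8 \left(6 + C\right) 2 C = -5 - 8 \cdot 2 C \left(6 + C\right) = -5 - 16 C \left(6 + C\right)$)
$q{\left(J \right)} = \frac{163}{3}$ ($q{\left(J \right)} = \left(- \frac{1}{3}\right) \left(-163\right) = \frac{163}{3}$)
$q{\left(-73 \right)} - O{\left(54 \right)} = \frac{163}{3} - \left(-5 - 5184 - 16 \cdot 54^{2}\right) = \frac{163}{3} - \left(-5 - 5184 - 46656\right) = \frac{163}{3} - -51845 = \frac{163}{3} + 51845 = \frac{155698}{3}$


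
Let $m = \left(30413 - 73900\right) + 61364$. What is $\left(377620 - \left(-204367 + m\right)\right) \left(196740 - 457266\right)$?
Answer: $-146965321860$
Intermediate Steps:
$m = 17877$ ($m = -43487 + 61364 = 17877$)
$\left(377620 - \left(-204367 + m\right)\right) \left(196740 - 457266\right) = \left(377620 + \left(\left(-1\right) 17877 + 204367\right)\right) \left(196740 - 457266\right) = \left(377620 + \left(-17877 + 204367\right)\right) \left(-260526\right) = \left(377620 + 186490\right) \left(-260526\right) = 564110 \left(-260526\right) = -146965321860$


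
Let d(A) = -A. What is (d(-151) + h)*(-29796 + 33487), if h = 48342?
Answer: 178987663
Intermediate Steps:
(d(-151) + h)*(-29796 + 33487) = (-1*(-151) + 48342)*(-29796 + 33487) = (151 + 48342)*3691 = 48493*3691 = 178987663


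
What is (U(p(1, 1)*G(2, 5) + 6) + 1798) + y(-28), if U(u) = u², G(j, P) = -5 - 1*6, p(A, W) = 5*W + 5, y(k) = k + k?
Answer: 12558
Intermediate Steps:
y(k) = 2*k
p(A, W) = 5 + 5*W
G(j, P) = -11 (G(j, P) = -5 - 6 = -11)
(U(p(1, 1)*G(2, 5) + 6) + 1798) + y(-28) = (((5 + 5*1)*(-11) + 6)² + 1798) + 2*(-28) = (((5 + 5)*(-11) + 6)² + 1798) - 56 = ((10*(-11) + 6)² + 1798) - 56 = ((-110 + 6)² + 1798) - 56 = ((-104)² + 1798) - 56 = (10816 + 1798) - 56 = 12614 - 56 = 12558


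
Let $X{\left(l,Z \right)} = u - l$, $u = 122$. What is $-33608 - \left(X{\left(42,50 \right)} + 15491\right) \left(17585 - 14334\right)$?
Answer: $-50654929$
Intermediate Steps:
$X{\left(l,Z \right)} = 122 - l$
$-33608 - \left(X{\left(42,50 \right)} + 15491\right) \left(17585 - 14334\right) = -33608 - \left(\left(122 - 42\right) + 15491\right) \left(17585 - 14334\right) = -33608 - \left(\left(122 - 42\right) + 15491\right) 3251 = -33608 - \left(80 + 15491\right) 3251 = -33608 - 15571 \cdot 3251 = -33608 - 50621321 = -50654929$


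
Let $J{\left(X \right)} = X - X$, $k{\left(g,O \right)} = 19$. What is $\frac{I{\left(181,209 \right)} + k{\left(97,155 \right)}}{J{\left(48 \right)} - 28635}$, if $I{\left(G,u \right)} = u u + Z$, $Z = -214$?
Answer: $- \frac{43486}{28635} \approx -1.5186$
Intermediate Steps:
$J{\left(X \right)} = 0$
$I{\left(G,u \right)} = -214 + u^{2}$ ($I{\left(G,u \right)} = u u - 214 = u^{2} - 214 = -214 + u^{2}$)
$\frac{I{\left(181,209 \right)} + k{\left(97,155 \right)}}{J{\left(48 \right)} - 28635} = \frac{\left(-214 + 209^{2}\right) + 19}{0 - 28635} = \frac{\left(-214 + 43681\right) + 19}{-28635} = \left(43467 + 19\right) \left(- \frac{1}{28635}\right) = 43486 \left(- \frac{1}{28635}\right) = - \frac{43486}{28635}$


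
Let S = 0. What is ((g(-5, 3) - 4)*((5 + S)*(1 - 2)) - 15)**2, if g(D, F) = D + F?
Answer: 225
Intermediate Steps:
((g(-5, 3) - 4)*((5 + S)*(1 - 2)) - 15)**2 = (((-5 + 3) - 4)*((5 + 0)*(1 - 2)) - 15)**2 = ((-2 - 4)*(5*(-1)) - 15)**2 = (-6*(-5) - 15)**2 = (30 - 15)**2 = 15**2 = 225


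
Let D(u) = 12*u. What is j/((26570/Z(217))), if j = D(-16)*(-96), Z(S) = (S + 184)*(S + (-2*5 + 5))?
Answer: 783470592/13285 ≈ 58974.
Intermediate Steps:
Z(S) = (-5 + S)*(184 + S) (Z(S) = (184 + S)*(S + (-10 + 5)) = (184 + S)*(S - 5) = (184 + S)*(-5 + S) = (-5 + S)*(184 + S))
j = 18432 (j = (12*(-16))*(-96) = -192*(-96) = 18432)
j/((26570/Z(217))) = 18432/((26570/(-920 + 217² + 179*217))) = 18432/((26570/(-920 + 47089 + 38843))) = 18432/((26570/85012)) = 18432/((26570*(1/85012))) = 18432/(13285/42506) = 18432*(42506/13285) = 783470592/13285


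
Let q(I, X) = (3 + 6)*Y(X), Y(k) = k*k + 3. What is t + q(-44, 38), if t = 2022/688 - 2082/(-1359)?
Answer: 2030096855/155832 ≈ 13027.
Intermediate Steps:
Y(k) = 3 + k² (Y(k) = k² + 3 = 3 + k²)
q(I, X) = 27 + 9*X² (q(I, X) = (3 + 6)*(3 + X²) = 9*(3 + X²) = 27 + 9*X²)
t = 696719/155832 (t = 2022*(1/688) - 2082*(-1/1359) = 1011/344 + 694/453 = 696719/155832 ≈ 4.4710)
t + q(-44, 38) = 696719/155832 + (27 + 9*38²) = 696719/155832 + (27 + 9*1444) = 696719/155832 + (27 + 12996) = 696719/155832 + 13023 = 2030096855/155832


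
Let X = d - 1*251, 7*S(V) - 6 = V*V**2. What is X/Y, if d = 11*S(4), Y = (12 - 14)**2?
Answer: -141/4 ≈ -35.250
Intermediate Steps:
S(V) = 6/7 + V**3/7 (S(V) = 6/7 + (V*V**2)/7 = 6/7 + V**3/7)
Y = 4 (Y = (-2)**2 = 4)
d = 110 (d = 11*(6/7 + (1/7)*4**3) = 11*(6/7 + (1/7)*64) = 11*(6/7 + 64/7) = 11*10 = 110)
X = -141 (X = 110 - 1*251 = 110 - 251 = -141)
X/Y = -141/4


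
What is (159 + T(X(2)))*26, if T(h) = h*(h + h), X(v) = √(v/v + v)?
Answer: 4290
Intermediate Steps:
X(v) = √(1 + v)
T(h) = 2*h² (T(h) = h*(2*h) = 2*h²)
(159 + T(X(2)))*26 = (159 + 2*(√(1 + 2))²)*26 = (159 + 2*(√3)²)*26 = (159 + 2*3)*26 = (159 + 6)*26 = 165*26 = 4290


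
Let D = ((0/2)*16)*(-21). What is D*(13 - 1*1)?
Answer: 0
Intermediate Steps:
D = 0 (D = ((0*(½))*16)*(-21) = (0*16)*(-21) = 0*(-21) = 0)
D*(13 - 1*1) = 0*(13 - 1*1) = 0*(13 - 1) = 0*12 = 0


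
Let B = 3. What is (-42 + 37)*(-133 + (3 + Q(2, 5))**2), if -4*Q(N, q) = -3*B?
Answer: 8435/16 ≈ 527.19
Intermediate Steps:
Q(N, q) = 9/4 (Q(N, q) = -(-3)*3/4 = -1/4*(-9) = 9/4)
(-42 + 37)*(-133 + (3 + Q(2, 5))**2) = (-42 + 37)*(-133 + (3 + 9/4)**2) = -5*(-133 + (21/4)**2) = -5*(-133 + 441/16) = -5*(-1687/16) = 8435/16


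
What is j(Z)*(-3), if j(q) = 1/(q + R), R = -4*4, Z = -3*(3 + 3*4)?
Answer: 3/61 ≈ 0.049180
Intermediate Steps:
Z = -45 (Z = -3*(3 + 12) = -3*15 = -45)
R = -16
j(q) = 1/(-16 + q) (j(q) = 1/(q - 16) = 1/(-16 + q))
j(Z)*(-3) = -3/(-16 - 45) = -3/(-61) = -1/61*(-3) = 3/61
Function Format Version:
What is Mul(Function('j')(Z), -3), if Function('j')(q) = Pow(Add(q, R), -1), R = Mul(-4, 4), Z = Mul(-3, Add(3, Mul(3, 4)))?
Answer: Rational(3, 61) ≈ 0.049180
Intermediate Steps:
Z = -45 (Z = Mul(-3, Add(3, 12)) = Mul(-3, 15) = -45)
R = -16
Function('j')(q) = Pow(Add(-16, q), -1) (Function('j')(q) = Pow(Add(q, -16), -1) = Pow(Add(-16, q), -1))
Mul(Function('j')(Z), -3) = Mul(Pow(Add(-16, -45), -1), -3) = Mul(Pow(-61, -1), -3) = Mul(Rational(-1, 61), -3) = Rational(3, 61)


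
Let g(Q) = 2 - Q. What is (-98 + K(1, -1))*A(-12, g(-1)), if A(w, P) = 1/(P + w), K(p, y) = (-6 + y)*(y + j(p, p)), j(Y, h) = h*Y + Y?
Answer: 35/3 ≈ 11.667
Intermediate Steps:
j(Y, h) = Y + Y*h (j(Y, h) = Y*h + Y = Y + Y*h)
K(p, y) = (-6 + y)*(y + p*(1 + p))
(-98 + K(1, -1))*A(-12, g(-1)) = (-98 + ((-1)**2 - 6*(-1) - 6*1*(1 + 1) + 1*(-1)*(1 + 1)))/((2 - 1*(-1)) - 12) = (-98 + (1 + 6 - 6*1*2 + 1*(-1)*2))/((2 + 1) - 12) = (-98 + (1 + 6 - 12 - 2))/(3 - 12) = (-98 - 7)/(-9) = -105*(-1/9) = 35/3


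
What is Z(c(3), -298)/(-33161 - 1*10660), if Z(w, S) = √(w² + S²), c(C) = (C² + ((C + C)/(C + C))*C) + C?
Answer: -√89029/43821 ≈ -0.0068090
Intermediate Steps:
c(C) = C² + 2*C (c(C) = (C² + ((2*C)/((2*C)))*C) + C = (C² + ((2*C)*(1/(2*C)))*C) + C = (C² + 1*C) + C = (C² + C) + C = (C + C²) + C = C² + 2*C)
Z(w, S) = √(S² + w²)
Z(c(3), -298)/(-33161 - 1*10660) = √((-298)² + (3*(2 + 3))²)/(-33161 - 1*10660) = √(88804 + (3*5)²)/(-33161 - 10660) = √(88804 + 15²)/(-43821) = √(88804 + 225)*(-1/43821) = √89029*(-1/43821) = -√89029/43821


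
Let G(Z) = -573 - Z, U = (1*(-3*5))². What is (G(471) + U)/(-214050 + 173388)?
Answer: 91/4518 ≈ 0.020142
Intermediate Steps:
U = 225 (U = (1*(-15))² = (-15)² = 225)
(G(471) + U)/(-214050 + 173388) = ((-573 - 1*471) + 225)/(-214050 + 173388) = ((-573 - 471) + 225)/(-40662) = (-1044 + 225)*(-1/40662) = -819*(-1/40662) = 91/4518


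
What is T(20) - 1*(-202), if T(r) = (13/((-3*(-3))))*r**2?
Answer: 7018/9 ≈ 779.78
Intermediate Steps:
T(r) = 13*r**2/9 (T(r) = (13/9)*r**2 = (13*(1/9))*r**2 = 13*r**2/9)
T(20) - 1*(-202) = (13/9)*20**2 - 1*(-202) = (13/9)*400 + 202 = 5200/9 + 202 = 7018/9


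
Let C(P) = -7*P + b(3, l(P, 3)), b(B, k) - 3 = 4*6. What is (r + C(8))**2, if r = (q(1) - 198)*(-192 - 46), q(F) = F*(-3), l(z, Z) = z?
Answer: 2285700481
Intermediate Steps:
b(B, k) = 27 (b(B, k) = 3 + 4*6 = 3 + 24 = 27)
q(F) = -3*F
C(P) = 27 - 7*P (C(P) = -7*P + 27 = 27 - 7*P)
r = 47838 (r = (-3*1 - 198)*(-192 - 46) = (-3 - 198)*(-238) = -201*(-238) = 47838)
(r + C(8))**2 = (47838 + (27 - 7*8))**2 = (47838 + (27 - 56))**2 = (47838 - 29)**2 = 47809**2 = 2285700481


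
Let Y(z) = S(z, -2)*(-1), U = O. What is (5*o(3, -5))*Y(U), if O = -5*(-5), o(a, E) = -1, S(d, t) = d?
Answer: 125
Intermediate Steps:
O = 25
U = 25
Y(z) = -z (Y(z) = z*(-1) = -z)
(5*o(3, -5))*Y(U) = (5*(-1))*(-1*25) = -5*(-25) = 125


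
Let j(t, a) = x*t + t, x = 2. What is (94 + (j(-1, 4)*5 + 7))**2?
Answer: 7396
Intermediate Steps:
j(t, a) = 3*t (j(t, a) = 2*t + t = 3*t)
(94 + (j(-1, 4)*5 + 7))**2 = (94 + ((3*(-1))*5 + 7))**2 = (94 + (-3*5 + 7))**2 = (94 + (-15 + 7))**2 = (94 - 8)**2 = 86**2 = 7396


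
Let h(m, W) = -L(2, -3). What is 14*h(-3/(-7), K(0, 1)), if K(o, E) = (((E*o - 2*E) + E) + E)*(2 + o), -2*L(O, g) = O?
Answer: 14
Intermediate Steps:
L(O, g) = -O/2
K(o, E) = E*o*(2 + o) (K(o, E) = (((-2*E + E*o) + E) + E)*(2 + o) = ((-E + E*o) + E)*(2 + o) = (E*o)*(2 + o) = E*o*(2 + o))
h(m, W) = 1 (h(m, W) = -(-1)*2/2 = -1*(-1) = 1)
14*h(-3/(-7), K(0, 1)) = 14*1 = 14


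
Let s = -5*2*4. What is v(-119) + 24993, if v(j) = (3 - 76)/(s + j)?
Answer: 3973960/159 ≈ 24993.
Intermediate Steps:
s = -40 (s = -10*4 = -40)
v(j) = -73/(-40 + j) (v(j) = (3 - 76)/(-40 + j) = -73/(-40 + j))
v(-119) + 24993 = -73/(-40 - 119) + 24993 = -73/(-159) + 24993 = -73*(-1/159) + 24993 = 73/159 + 24993 = 3973960/159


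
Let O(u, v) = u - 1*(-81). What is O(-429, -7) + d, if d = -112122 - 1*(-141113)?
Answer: 28643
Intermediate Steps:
O(u, v) = 81 + u (O(u, v) = u + 81 = 81 + u)
d = 28991 (d = -112122 + 141113 = 28991)
O(-429, -7) + d = (81 - 429) + 28991 = -348 + 28991 = 28643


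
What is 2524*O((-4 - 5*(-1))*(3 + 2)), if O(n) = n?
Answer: 12620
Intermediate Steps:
2524*O((-4 - 5*(-1))*(3 + 2)) = 2524*((-4 - 5*(-1))*(3 + 2)) = 2524*((-4 + 5)*5) = 2524*(1*5) = 2524*5 = 12620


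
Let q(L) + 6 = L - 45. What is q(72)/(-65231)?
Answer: -21/65231 ≈ -0.00032193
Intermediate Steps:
q(L) = -51 + L (q(L) = -6 + (L - 45) = -6 + (-45 + L) = -51 + L)
q(72)/(-65231) = (-51 + 72)/(-65231) = 21*(-1/65231) = -21/65231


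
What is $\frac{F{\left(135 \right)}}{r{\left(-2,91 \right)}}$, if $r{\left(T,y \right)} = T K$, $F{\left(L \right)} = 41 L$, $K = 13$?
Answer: $- \frac{5535}{26} \approx -212.88$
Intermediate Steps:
$r{\left(T,y \right)} = 13 T$ ($r{\left(T,y \right)} = T 13 = 13 T$)
$\frac{F{\left(135 \right)}}{r{\left(-2,91 \right)}} = \frac{41 \cdot 135}{13 \left(-2\right)} = \frac{5535}{-26} = 5535 \left(- \frac{1}{26}\right) = - \frac{5535}{26}$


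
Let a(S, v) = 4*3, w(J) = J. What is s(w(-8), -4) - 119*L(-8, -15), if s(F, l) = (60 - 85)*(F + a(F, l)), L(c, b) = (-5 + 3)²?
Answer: -576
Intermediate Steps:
L(c, b) = 4 (L(c, b) = (-2)² = 4)
a(S, v) = 12
s(F, l) = -300 - 25*F (s(F, l) = (60 - 85)*(F + 12) = -25*(12 + F) = -300 - 25*F)
s(w(-8), -4) - 119*L(-8, -15) = (-300 - 25*(-8)) - 119*4 = (-300 + 200) - 476 = -100 - 476 = -576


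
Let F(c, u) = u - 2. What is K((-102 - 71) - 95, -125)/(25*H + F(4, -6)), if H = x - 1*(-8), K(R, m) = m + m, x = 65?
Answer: -250/1817 ≈ -0.13759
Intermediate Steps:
F(c, u) = -2 + u
K(R, m) = 2*m
H = 73 (H = 65 - 1*(-8) = 65 + 8 = 73)
K((-102 - 71) - 95, -125)/(25*H + F(4, -6)) = (2*(-125))/(25*73 + (-2 - 6)) = -250/(1825 - 8) = -250/1817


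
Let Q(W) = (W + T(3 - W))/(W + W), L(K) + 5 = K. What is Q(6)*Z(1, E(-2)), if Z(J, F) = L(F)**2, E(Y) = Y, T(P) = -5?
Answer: 49/12 ≈ 4.0833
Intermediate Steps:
L(K) = -5 + K
Q(W) = (-5 + W)/(2*W) (Q(W) = (W - 5)/(W + W) = (-5 + W)/((2*W)) = (-5 + W)*(1/(2*W)) = (-5 + W)/(2*W))
Z(J, F) = (-5 + F)**2
Q(6)*Z(1, E(-2)) = ((1/2)*(-5 + 6)/6)*(-5 - 2)**2 = ((1/2)*(1/6)*1)*(-7)**2 = (1/12)*49 = 49/12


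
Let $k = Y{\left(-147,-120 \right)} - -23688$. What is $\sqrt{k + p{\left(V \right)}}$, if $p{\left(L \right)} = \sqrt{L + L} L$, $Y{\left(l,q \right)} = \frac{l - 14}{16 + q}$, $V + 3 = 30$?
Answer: $\frac{\sqrt{64056538 + 219024 \sqrt{6}}}{52} \approx 154.56$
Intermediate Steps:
$V = 27$ ($V = -3 + 30 = 27$)
$Y{\left(l,q \right)} = \frac{-14 + l}{16 + q}$
$k = \frac{2463713}{104}$ ($k = \frac{-14 - 147}{16 - 120} - -23688 = \frac{1}{-104} \left(-161\right) + 23688 = \left(- \frac{1}{104}\right) \left(-161\right) + 23688 = \frac{161}{104} + 23688 = \frac{2463713}{104} \approx 23690.0$)
$p{\left(L \right)} = \sqrt{2} L^{\frac{3}{2}}$ ($p{\left(L \right)} = \sqrt{2 L} L = \sqrt{2} \sqrt{L} L = \sqrt{2} L^{\frac{3}{2}}$)
$\sqrt{k + p{\left(V \right)}} = \sqrt{\frac{2463713}{104} + \sqrt{2} \cdot 27^{\frac{3}{2}}} = \sqrt{\frac{2463713}{104} + \sqrt{2} \cdot 81 \sqrt{3}} = \sqrt{\frac{2463713}{104} + 81 \sqrt{6}}$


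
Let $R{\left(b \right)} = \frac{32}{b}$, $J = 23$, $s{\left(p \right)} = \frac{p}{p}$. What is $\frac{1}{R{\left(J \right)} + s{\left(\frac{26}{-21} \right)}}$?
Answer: $\frac{23}{55} \approx 0.41818$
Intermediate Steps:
$s{\left(p \right)} = 1$
$\frac{1}{R{\left(J \right)} + s{\left(\frac{26}{-21} \right)}} = \frac{1}{\frac{32}{23} + 1} = \frac{1}{\frac{55}{23}} = \frac{23}{55}$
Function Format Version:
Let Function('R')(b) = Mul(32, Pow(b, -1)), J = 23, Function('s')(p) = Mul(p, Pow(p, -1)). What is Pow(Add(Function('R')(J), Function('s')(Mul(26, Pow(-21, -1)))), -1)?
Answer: Rational(23, 55) ≈ 0.41818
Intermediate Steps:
Function('s')(p) = 1
Pow(Add(Function('R')(J), Function('s')(Mul(26, Pow(-21, -1)))), -1) = Pow(Add(Mul(32, Pow(23, -1)), 1), -1) = Pow(Add(Mul(32, Rational(1, 23)), 1), -1) = Pow(Add(Rational(32, 23), 1), -1) = Pow(Rational(55, 23), -1) = Rational(23, 55)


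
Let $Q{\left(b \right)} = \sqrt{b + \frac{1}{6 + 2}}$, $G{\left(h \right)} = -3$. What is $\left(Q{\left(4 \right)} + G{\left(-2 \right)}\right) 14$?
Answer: $-42 + \frac{7 \sqrt{66}}{2} \approx -13.566$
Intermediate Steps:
$Q{\left(b \right)} = \sqrt{\frac{1}{8} + b}$ ($Q{\left(b \right)} = \sqrt{b + \frac{1}{8}} = \sqrt{\frac{1}{8} + b}$)
$\left(Q{\left(4 \right)} + G{\left(-2 \right)}\right) 14 = \left(\frac{\sqrt{2 + 16 \cdot 4}}{4} - 3\right) 14 = \left(\frac{\sqrt{2 + 64}}{4} - 3\right) 14 = \left(\frac{\sqrt{66}}{4} - 3\right) 14 = \left(-3 + \frac{\sqrt{66}}{4}\right) 14 = -42 + \frac{7 \sqrt{66}}{2}$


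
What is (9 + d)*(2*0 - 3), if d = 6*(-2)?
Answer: 9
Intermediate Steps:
d = -12
(9 + d)*(2*0 - 3) = (9 - 12)*(2*0 - 3) = -3*(0 - 3) = -3*(-3) = 9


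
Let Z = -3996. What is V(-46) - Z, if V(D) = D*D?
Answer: 6112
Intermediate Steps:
V(D) = D²
V(-46) - Z = (-46)² - 1*(-3996) = 2116 + 3996 = 6112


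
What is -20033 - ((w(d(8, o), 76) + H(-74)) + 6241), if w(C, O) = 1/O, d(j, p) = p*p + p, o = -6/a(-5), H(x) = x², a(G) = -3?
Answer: -2413001/76 ≈ -31750.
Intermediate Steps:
o = 2 (o = -6/(-3) = -6*(-⅓) = 2)
d(j, p) = p + p² (d(j, p) = p² + p = p + p²)
-20033 - ((w(d(8, o), 76) + H(-74)) + 6241) = -20033 - ((1/76 + (-74)²) + 6241) = -20033 - ((1/76 + 5476) + 6241) = -20033 - (416177/76 + 6241) = -20033 - 1*890493/76 = -20033 - 890493/76 = -2413001/76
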